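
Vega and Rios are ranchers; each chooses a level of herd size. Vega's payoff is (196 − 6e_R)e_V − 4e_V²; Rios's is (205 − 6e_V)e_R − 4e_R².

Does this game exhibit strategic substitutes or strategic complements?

strategic substitutes

Expanding Vega's payoff: 196e_V − 6e_Re_V − 4e_V².
∂π/∂e_V = 196 − 6e_R − 8e_V = 0, so e_V = 24.5 − 0.75e_R.
The best-response slope de_V/de_R = −0.75 < 0: the reaction function is downward-sloping, so the choices are strategic substitutes.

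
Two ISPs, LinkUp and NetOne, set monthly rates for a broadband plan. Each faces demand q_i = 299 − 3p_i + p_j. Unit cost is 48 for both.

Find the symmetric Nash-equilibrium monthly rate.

88.6

LinkUp's profit: π = (p_{LinkUp} − 48)(299 − 3p_{LinkUp} + p_{NetOne}).
∂π/∂p_{LinkUp} = 443 − 6p_{LinkUp} + p_{NetOne} = 0 ⇒ p_{LinkUp} = 443/6 + (1/6)p_{NetOne}.
Setting p_{LinkUp} = p_{NetOne} in the reaction function: p_{LinkUp} = 443/6 + (1/6)p_{LinkUp}, so p_{LinkUp} = (443/6) / (5/6) = 88.6.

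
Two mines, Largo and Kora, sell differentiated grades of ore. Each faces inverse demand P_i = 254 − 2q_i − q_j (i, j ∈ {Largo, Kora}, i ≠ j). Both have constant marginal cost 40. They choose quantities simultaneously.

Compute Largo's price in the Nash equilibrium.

125.6

Mine Largo's profit: π = q_{Largo}(254 − 2q_{Largo} − q_{Kora}) − 40q_{Largo}.
∂π/∂q_{Largo} = 214 − 4q_{Largo} − q_{Kora} = 0 ⇒ q_{Largo} = 53.5 − 0.25q_{Kora}.
Setting q_{Largo} = q_{Kora} in the reaction function: q_{Largo} = 53.5 − 0.25q_{Largo}, so q_{Largo} = 53.5 / 1.25 = 42.8.
P_{Largo} = 254 − 2·42.8 − 42.8 = 125.6.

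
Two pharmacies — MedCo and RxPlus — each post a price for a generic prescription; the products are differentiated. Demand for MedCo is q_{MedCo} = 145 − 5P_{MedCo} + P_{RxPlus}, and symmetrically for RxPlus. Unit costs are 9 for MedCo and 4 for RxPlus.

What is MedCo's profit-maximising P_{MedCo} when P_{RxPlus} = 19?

MedCo's profit: π = (P_{MedCo} − 9)(145 − 5P_{MedCo} + P_{RxPlus}).
∂π/∂P_{MedCo} = 190 − 10P_{MedCo} + P_{RxPlus} = 0 ⇒ P_{MedCo} = 19 + 0.1P_{RxPlus}.
At P_{RxPlus} = 19: P_{MedCo} = 19 + 0.1·19 = 20.9.

20.9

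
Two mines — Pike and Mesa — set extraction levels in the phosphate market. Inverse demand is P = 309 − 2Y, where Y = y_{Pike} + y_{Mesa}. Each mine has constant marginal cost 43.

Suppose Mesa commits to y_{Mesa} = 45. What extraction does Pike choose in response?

44

Mine Pike's profit: π = y_{Pike}(309 − 2(y_{Pike} + y_{Mesa})) − 43y_{Pike}.
∂π/∂y_{Pike} = 266 − 4y_{Pike} − 2y_{Mesa} = 0, so y_{Pike} = 66.5 − 0.5y_{Mesa}.
At y_{Mesa} = 45: y_{Pike} = 66.5 − 0.5·45 = 44.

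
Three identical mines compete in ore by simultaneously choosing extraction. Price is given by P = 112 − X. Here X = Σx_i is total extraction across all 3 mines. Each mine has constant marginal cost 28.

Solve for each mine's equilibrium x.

21

A representative mine's profit is π_i = x_i(112 − X) − 28x_i, with X = x_i + Σ_{j≠i} x_j.
First-order condition: 84 − 2x_i − Σ_{j≠i} x_j = 0.
In a symmetric equilibrium every mine chooses the same x, so Σ_{j≠i} x_j = 2x. The condition becomes 84 − 4x = 0, giving x = 84/4 = 21.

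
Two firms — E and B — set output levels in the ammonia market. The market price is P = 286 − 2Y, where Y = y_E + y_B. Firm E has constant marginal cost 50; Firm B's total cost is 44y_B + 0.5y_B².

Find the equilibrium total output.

Firm E's profit: π = y_E(286 − 2(y_E + y_B)) − 50y_E.
∂π/∂y_E = 236 − 4y_E − 2y_B = 0, so y_E = 59 − 0.5y_B.
For B: ∂π/∂y_B = 242 − 5y_B − 2y_E = 0 ⇒ y_B = 48.4 − 0.4y_E.
Solving the two reaction functions simultaneously: (1 − (−0.5)(−0.4))y_E = 59 − 0.5·48.4, so 0.8y_E = 34.8 and y_E = 43.5.
Then y_B = 48.4 − 0.4·43.5 = 31.
Total output: 43.5 + 31 = 74.5.

74.5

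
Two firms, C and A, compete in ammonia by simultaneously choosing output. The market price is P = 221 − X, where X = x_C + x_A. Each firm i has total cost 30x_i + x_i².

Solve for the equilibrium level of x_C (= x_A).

Firm C's profit: π = x_C(221 − (x_C + x_A)) − 30x_C − x_C².
∂π/∂x_C = 191 − 4x_C − x_A = 0, so x_C = 47.75 − 0.25x_A.
Setting x_C = x_A in the reaction function: x_C = 47.75 − 0.25x_C, so x_C = 47.75 / 1.25 = 38.2.

38.2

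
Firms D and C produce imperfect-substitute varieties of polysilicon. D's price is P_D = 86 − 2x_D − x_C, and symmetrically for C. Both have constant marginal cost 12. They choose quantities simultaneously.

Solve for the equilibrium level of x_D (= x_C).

Firm D's profit: π = x_D(86 − 2x_D − x_C) − 12x_D.
∂π/∂x_D = 74 − 4x_D − x_C = 0 ⇒ x_D = 18.5 − 0.25x_C.
By symmetry x_C = x_D; substituting into the reaction function, 1.25x_D = 18.5 and x_D = 14.8.

14.8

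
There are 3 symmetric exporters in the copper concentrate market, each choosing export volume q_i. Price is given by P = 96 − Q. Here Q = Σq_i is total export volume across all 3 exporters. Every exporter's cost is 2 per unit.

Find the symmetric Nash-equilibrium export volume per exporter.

A representative exporter's profit is π_i = q_i(96 − Q) − 2q_i, with Q = q_i + Σ_{j≠i} q_j.
First-order condition: 94 − 2q_i − Σ_{j≠i} q_j = 0.
With identical exporters, set every q_j = q: then 94 − 2q − 2q = 0, i.e. q = 94/4 = 23.5.

23.5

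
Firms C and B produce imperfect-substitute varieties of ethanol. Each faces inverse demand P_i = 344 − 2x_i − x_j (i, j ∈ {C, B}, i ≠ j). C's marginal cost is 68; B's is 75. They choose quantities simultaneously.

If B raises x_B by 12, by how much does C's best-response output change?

Firm C's profit: π = x_C(344 − 2x_C − x_B) − 68x_C.
∂π/∂x_C = 276 − 4x_C − x_B = 0 ⇒ x_C = 69 − 0.25x_B.
The reaction-function slope is −0.25, so a 12-unit rise in x_B moves x_C by −0.25 × 12 = −3. C's best response falls — the actions are strategic substitutes.

-3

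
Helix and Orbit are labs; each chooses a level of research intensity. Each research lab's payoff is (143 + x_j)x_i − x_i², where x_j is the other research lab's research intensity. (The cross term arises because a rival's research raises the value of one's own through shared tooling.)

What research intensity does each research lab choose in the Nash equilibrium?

Helix's payoff is (143 + x_O)x_H − x_H².
∂π/∂x_H = 143 + x_O − 2x_H = 0, so x_H = 71.5 + 0.5x_O.
Setting x_H = x_O in the reaction function: x_H = 71.5 + 0.5x_H, so x_H = 71.5 / 0.5 = 143.

143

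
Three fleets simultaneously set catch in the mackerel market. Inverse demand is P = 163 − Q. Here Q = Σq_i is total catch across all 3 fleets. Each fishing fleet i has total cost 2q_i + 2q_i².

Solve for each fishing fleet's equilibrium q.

A representative fishing fleet's profit is π_i = q_i(163 − Q) − 2q_i − 2q_i², with Q = q_i + Σ_{j≠i} q_j.
First-order condition: 161 − 6q_i − Σ_{j≠i} q_j = 0.
In a symmetric equilibrium every fishing fleet chooses the same q, so Σ_{j≠i} q_j = 2q. The condition becomes 161 − 8q = 0, giving q = 161/8 = 20.125.

20.125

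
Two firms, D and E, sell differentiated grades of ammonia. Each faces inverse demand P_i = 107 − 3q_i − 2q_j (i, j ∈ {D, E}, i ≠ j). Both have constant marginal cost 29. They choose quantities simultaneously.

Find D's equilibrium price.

Firm D's profit: π = q_D(107 − 3q_D − 2q_E) − 29q_D.
∂π/∂q_D = 78 − 6q_D − 2q_E = 0 ⇒ q_D = 13 − (1/3)q_E.
By symmetry q_E = q_D; substituting into the reaction function, (4/3)q_D = 13 and q_D = 9.75.
P_D = 107 − 3·9.75 − 2·9.75 = 58.25.

58.25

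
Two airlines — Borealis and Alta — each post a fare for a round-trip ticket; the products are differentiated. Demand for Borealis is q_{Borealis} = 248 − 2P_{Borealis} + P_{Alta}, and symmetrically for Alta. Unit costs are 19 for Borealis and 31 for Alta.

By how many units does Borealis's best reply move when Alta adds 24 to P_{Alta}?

6

Borealis's profit: π = (P_{Borealis} − 19)(248 − 2P_{Borealis} + P_{Alta}).
∂π/∂P_{Borealis} = 286 − 4P_{Borealis} + P_{Alta} = 0 ⇒ P_{Borealis} = 71.5 + 0.25P_{Alta}.
The reaction-function slope is 0.25, so a 24-unit rise in P_{Alta} moves P_{Borealis} by 0.25 × 24 = 6. Borealis's best response rises — the actions are strategic complements.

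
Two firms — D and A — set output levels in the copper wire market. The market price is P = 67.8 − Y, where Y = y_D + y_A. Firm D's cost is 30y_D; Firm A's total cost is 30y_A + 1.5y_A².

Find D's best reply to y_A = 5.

16.4

Firm D's profit: π = y_D(67.8 − (y_D + y_A)) − 30y_D.
∂π/∂y_D = 37.8 − 2y_D − y_A = 0, so y_D = 18.9 − 0.5y_A.
At y_A = 5: y_D = 18.9 − 0.5·5 = 16.4.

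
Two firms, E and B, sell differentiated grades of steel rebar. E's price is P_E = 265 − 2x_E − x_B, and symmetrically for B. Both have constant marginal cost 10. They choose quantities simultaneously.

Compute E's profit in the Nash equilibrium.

5202

Firm E's profit: π = x_E(265 − 2x_E − x_B) − 10x_E.
∂π/∂x_E = 255 − 4x_E − x_B = 0 ⇒ x_E = 63.75 − 0.25x_B.
The game is symmetric, so in equilibrium x_B = x_E: the reaction function gives 1.25x_E = 63.75, hence x_E = 51.
P_E = 265 − 2·51 − 51 = 112.
Profit = (112 − 10)·51 = 5202.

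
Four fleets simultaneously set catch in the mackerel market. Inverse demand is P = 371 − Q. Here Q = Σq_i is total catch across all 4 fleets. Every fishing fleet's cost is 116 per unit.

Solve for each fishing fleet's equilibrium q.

51

A representative fishing fleet's profit is π_i = q_i(371 − Q) − 116q_i, with Q = q_i + Σ_{j≠i} q_j.
First-order condition: 255 − 2q_i − Σ_{j≠i} q_j = 0.
In a symmetric equilibrium every fishing fleet chooses the same q, so Σ_{j≠i} q_j = 3q. The condition becomes 255 − 5q = 0, giving q = 255/5 = 51.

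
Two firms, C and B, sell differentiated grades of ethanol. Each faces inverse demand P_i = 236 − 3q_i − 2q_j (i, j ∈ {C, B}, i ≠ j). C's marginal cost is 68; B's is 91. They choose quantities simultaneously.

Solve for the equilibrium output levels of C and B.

22.4375, 16.6875

Firm C's profit: π = q_C(236 − 3q_C − 2q_B) − 68q_C.
∂π/∂q_C = 168 − 6q_C − 2q_B = 0 ⇒ q_C = 28 − (1/3)q_B.
Similarly q_B = 145/6 − (1/3)q_C.
Plugging q_B into C's best response: q_C = 28 − (1/3)(145/6 − (1/3)q_C) ⇒ (8/9)q_C = 359/18, so q_C = 22.4375.
Then q_B = 145/6 − (1/3)·22.4375 = 16.6875.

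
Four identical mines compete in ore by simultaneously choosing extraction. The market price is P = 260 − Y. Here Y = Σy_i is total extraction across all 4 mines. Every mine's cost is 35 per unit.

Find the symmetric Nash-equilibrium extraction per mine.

A representative mine's profit is π_i = y_i(260 − Y) − 35y_i, with Y = y_i + Σ_{j≠i} y_j.
First-order condition: 225 − 2y_i − Σ_{j≠i} y_j = 0.
Imposing symmetry (y_j = y for all j) turns Σ_{j≠i} y_j into 3y, so 225 = 5y and y = 45.

45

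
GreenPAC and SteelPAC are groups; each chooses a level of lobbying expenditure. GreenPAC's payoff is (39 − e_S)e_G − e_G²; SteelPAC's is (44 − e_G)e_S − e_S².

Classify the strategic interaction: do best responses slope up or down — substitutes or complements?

strategic substitutes

Expanding GreenPAC's payoff: 39e_G − e_Se_G − e_G².
∂π/∂e_G = 39 − e_S − 2e_G = 0, so e_G = 19.5 − 0.5e_S.
The best-response slope de_G/de_S = −0.5 < 0: the reaction function is downward-sloping, so the choices are strategic substitutes.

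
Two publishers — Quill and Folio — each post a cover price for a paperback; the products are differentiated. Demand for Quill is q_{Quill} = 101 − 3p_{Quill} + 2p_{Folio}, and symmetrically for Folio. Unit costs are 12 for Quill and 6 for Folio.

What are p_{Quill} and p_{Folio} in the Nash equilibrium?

33.125, 30.875

Quill's profit: π = (p_{Quill} − 12)(101 − 3p_{Quill} + 2p_{Folio}).
∂π/∂p_{Quill} = 137 − 6p_{Quill} + 2p_{Folio} = 0 ⇒ p_{Quill} = 137/6 + (1/3)p_{Folio}.
Similarly p_{Folio} = 119/6 + (1/3)p_{Quill}.
Substituting the second reaction function into the first: p_{Quill} = 137/6 + (1/3)(119/6 + (1/3)p_{Quill}), which gives (8/9)p_{Quill} = 265/9 ⇒ p_{Quill} = 33.125.
Then p_{Folio} = 119/6 + (1/3)·33.125 = 30.875.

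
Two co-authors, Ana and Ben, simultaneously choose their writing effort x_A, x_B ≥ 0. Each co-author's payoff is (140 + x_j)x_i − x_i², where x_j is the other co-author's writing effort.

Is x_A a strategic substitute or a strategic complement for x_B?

Ana's payoff is (140 + x_B)x_A − x_A².
∂π/∂x_A = 140 + x_B − 2x_A = 0, so x_A = 70 + 0.5x_B.
The best-response slope dx_A/dx_B = 0.5 > 0: the reaction function is upward-sloping, so the choices are strategic complements.

strategic complements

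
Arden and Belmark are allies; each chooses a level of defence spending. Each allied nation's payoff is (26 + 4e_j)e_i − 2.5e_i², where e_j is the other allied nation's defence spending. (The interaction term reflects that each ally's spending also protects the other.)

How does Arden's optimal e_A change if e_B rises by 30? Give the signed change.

Arden's payoff is (26 + 4e_B)e_A − 2.5e_A².
∂π/∂e_A = 26 + 4e_B − 5e_A = 0, so e_A = 5.2 + 0.8e_B.
The reaction-function slope is 0.8, so a 30-unit rise in e_B moves e_A by 0.8 × 30 = 24. Arden's best response rises — the actions are strategic complements.

24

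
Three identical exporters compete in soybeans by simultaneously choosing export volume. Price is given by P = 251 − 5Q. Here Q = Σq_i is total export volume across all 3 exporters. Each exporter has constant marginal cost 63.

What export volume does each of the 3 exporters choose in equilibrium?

9.4

A representative exporter's profit is π_i = q_i(251 − 5Q) − 63q_i, with Q = q_i + Σ_{j≠i} q_j.
First-order condition: 188 − 10q_i − 5Σ_{j≠i} q_j = 0.
In a symmetric equilibrium every exporter chooses the same q, so Σ_{j≠i} q_j = 2q. The condition becomes 188 − 20q = 0, giving q = 188/20 = 9.4.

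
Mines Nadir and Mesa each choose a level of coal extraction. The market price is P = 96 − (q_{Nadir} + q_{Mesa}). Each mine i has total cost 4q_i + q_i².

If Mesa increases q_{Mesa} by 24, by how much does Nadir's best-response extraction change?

-6

Mine Nadir's profit: π = q_{Nadir}(96 − (q_{Nadir} + q_{Mesa})) − 4q_{Nadir} − q_{Nadir}².
∂π/∂q_{Nadir} = 92 − 4q_{Nadir} − q_{Mesa} = 0, so q_{Nadir} = 23 − 0.25q_{Mesa}.
The reaction-function slope is −0.25, so a 24-unit rise in q_{Mesa} moves q_{Nadir} by −0.25 × 24 = −6. Nadir's best response falls — the actions are strategic substitutes.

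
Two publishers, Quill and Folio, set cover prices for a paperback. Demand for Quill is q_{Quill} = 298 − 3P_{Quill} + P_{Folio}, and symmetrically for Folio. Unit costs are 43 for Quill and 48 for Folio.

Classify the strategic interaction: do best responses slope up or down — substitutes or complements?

Quill's profit: π = (P_{Quill} − 43)(298 − 3P_{Quill} + P_{Folio}).
∂π/∂P_{Quill} = 427 − 6P_{Quill} + P_{Folio} = 0 ⇒ P_{Quill} = 427/6 + (1/6)P_{Folio}.
The best-response slope dP_{Quill}/dP_{Folio} = 1/6 > 0: the reaction function is upward-sloping, so the choices are strategic complements.

strategic complements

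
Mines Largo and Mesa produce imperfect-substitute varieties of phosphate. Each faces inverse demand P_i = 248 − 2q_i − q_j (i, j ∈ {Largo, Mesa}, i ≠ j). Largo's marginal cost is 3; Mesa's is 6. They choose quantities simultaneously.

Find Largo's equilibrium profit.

4841.28

Mine Largo's profit: π = q_{Largo}(248 − 2q_{Largo} − q_{Mesa}) − 3q_{Largo}.
∂π/∂q_{Largo} = 245 − 4q_{Largo} − q_{Mesa} = 0 ⇒ q_{Largo} = 61.25 − 0.25q_{Mesa}.
Similarly q_{Mesa} = 60.5 − 0.25q_{Largo}.
Solving the two reaction functions simultaneously: (1 − (−0.25)(−0.25))q_{Largo} = 61.25 − 0.25·60.5, so 0.9375q_{Largo} = 46.125 and q_{Largo} = 49.2.
Then q_{Mesa} = 60.5 − 0.25·49.2 = 48.2.
P_{Largo} = 248 − 2·49.2 − 48.2 = 101.4.
Profit = (101.4 − 3)·49.2 = 4841.28.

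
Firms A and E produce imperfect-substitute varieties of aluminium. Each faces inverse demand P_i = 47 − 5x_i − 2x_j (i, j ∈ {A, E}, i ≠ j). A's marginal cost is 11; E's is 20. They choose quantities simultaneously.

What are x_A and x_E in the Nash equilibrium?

Firm A's profit: π = x_A(47 − 5x_A − 2x_E) − 11x_A.
∂π/∂x_A = 36 − 10x_A − 2x_E = 0 ⇒ x_A = 3.6 − 0.2x_E.
Similarly x_E = 2.7 − 0.2x_A.
Solving the two reaction functions simultaneously: (1 − (−0.2)(−0.2))x_A = 3.6 − 0.2·2.7, so 0.96x_A = 3.06 and x_A = 3.1875.
Then x_E = 2.7 − 0.2·3.1875 = 2.0625.

3.1875, 2.0625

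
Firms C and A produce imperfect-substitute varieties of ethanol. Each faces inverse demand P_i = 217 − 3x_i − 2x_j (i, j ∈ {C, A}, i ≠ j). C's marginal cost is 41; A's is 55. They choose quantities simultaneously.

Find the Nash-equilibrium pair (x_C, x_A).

Firm C's profit: π = x_C(217 − 3x_C − 2x_A) − 41x_C.
∂π/∂x_C = 176 − 6x_C − 2x_A = 0 ⇒ x_C = 88/3 − (1/3)x_A.
Similarly x_A = 27 − (1/3)x_C.
Substituting the second reaction function into the first: x_C = 88/3 − (1/3)(27 − (1/3)x_C), which gives (8/9)x_C = 61/3 ⇒ x_C = 22.875.
Then x_A = 27 − (1/3)·22.875 = 19.375.

22.875, 19.375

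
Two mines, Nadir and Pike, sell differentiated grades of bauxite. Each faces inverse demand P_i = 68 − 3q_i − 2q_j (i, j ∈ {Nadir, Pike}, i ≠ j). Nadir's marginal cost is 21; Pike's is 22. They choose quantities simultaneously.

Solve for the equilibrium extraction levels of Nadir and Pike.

5.9375, 5.6875

Mine Nadir's profit: π = q_{Nadir}(68 − 3q_{Nadir} − 2q_{Pike}) − 21q_{Nadir}.
∂π/∂q_{Nadir} = 47 − 6q_{Nadir} − 2q_{Pike} = 0 ⇒ q_{Nadir} = 47/6 − (1/3)q_{Pike}.
Similarly q_{Pike} = 23/3 − (1/3)q_{Nadir}.
Solving the two reaction functions simultaneously: (1 − (−1/3)(−1/3))q_{Nadir} = 47/6 − (1/3)·(23/3), so (8/9)q_{Nadir} = 95/18 and q_{Nadir} = 5.9375.
Then q_{Pike} = 23/3 − (1/3)·5.9375 = 5.6875.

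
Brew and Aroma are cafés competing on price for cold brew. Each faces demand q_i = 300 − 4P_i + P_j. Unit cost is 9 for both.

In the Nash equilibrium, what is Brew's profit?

Brew's profit: π = (P_{Brew} − 9)(300 − 4P_{Brew} + P_{Aroma}).
∂π/∂P_{Brew} = 336 − 8P_{Brew} + P_{Aroma} = 0 ⇒ P_{Brew} = 42 + 0.125P_{Aroma}.
The game is symmetric, so in equilibrium P_{Aroma} = P_{Brew}: the reaction function gives 0.875P_{Brew} = 42, hence P_{Brew} = 48.
q_{Brew} = 300 − 4·48 + 48 = 156.
Profit = (48 − 9)·156 = 6084.

6084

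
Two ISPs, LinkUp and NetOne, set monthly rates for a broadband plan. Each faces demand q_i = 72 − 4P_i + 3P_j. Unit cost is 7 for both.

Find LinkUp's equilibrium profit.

676

LinkUp's profit: π = (P_{LinkUp} − 7)(72 − 4P_{LinkUp} + 3P_{NetOne}).
∂π/∂P_{LinkUp} = 100 − 8P_{LinkUp} + 3P_{NetOne} = 0 ⇒ P_{LinkUp} = 12.5 + 0.375P_{NetOne}.
Setting P_{LinkUp} = P_{NetOne} in the reaction function: P_{LinkUp} = 12.5 + 0.375P_{LinkUp}, so P_{LinkUp} = 12.5 / 0.625 = 20.
q_{LinkUp} = 72 − 4·20 + 3·20 = 52.
Profit = (20 − 7)·52 = 676.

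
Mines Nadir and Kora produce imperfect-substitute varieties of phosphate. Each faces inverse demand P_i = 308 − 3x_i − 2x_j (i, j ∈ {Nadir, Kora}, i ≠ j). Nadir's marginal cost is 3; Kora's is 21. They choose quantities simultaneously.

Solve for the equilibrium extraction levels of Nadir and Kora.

39.25, 34.75

Mine Nadir's profit: π = x_{Nadir}(308 − 3x_{Nadir} − 2x_{Kora}) − 3x_{Nadir}.
∂π/∂x_{Nadir} = 305 − 6x_{Nadir} − 2x_{Kora} = 0 ⇒ x_{Nadir} = 305/6 − (1/3)x_{Kora}.
Similarly x_{Kora} = 287/6 − (1/3)x_{Nadir}.
Solving the two reaction functions simultaneously: (1 − (−1/3)(−1/3))x_{Nadir} = 305/6 − (1/3)·(287/6), so (8/9)x_{Nadir} = 314/9 and x_{Nadir} = 39.25.
Then x_{Kora} = 287/6 − (1/3)·39.25 = 34.75.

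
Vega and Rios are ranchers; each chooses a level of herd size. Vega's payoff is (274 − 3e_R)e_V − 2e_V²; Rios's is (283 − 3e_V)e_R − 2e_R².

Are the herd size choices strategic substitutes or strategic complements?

strategic substitutes

Expanding Vega's payoff: 274e_V − 3e_Re_V − 2e_V².
∂π/∂e_V = 274 − 3e_R − 4e_V = 0, so e_V = 68.5 − 0.75e_R.
The best-response slope de_V/de_R = −0.75 < 0: the reaction function is downward-sloping, so the choices are strategic substitutes.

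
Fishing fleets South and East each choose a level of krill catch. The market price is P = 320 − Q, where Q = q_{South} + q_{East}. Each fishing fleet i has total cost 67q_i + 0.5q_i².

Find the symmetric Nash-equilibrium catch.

63.25

Fishing fleet South's profit: π = q_{South}(320 − (q_{South} + q_{East})) − 67q_{South} − 0.5q_{South}².
∂π/∂q_{South} = 253 − 3q_{South} − q_{East} = 0, so q_{South} = 253/3 − (1/3)q_{East}.
Setting q_{South} = q_{East} in the reaction function: q_{South} = 253/3 − (1/3)q_{South}, so q_{South} = (253/3) / (4/3) = 63.25.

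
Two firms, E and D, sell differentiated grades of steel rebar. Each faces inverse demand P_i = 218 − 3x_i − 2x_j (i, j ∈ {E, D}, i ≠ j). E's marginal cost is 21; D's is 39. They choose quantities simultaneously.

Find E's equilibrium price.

Firm E's profit: π = x_E(218 − 3x_E − 2x_D) − 21x_E.
∂π/∂x_E = 197 − 6x_E − 2x_D = 0 ⇒ x_E = 197/6 − (1/3)x_D.
Similarly x_D = 179/6 − (1/3)x_E.
Solving the two reaction functions simultaneously: (1 − (−1/3)(−1/3))x_E = 197/6 − (1/3)·(179/6), so (8/9)x_E = 206/9 and x_E = 25.75.
Then x_D = 179/6 − (1/3)·25.75 = 21.25.
P_E = 218 − 3·25.75 − 2·21.25 = 98.25.

98.25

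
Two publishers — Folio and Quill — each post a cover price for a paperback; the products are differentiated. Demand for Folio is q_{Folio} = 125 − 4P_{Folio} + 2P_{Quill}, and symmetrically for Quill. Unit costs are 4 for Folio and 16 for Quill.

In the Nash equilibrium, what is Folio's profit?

1780.84

Folio's profit: π = (P_{Folio} − 4)(125 − 4P_{Folio} + 2P_{Quill}).
∂π/∂P_{Folio} = 141 − 8P_{Folio} + 2P_{Quill} = 0 ⇒ P_{Folio} = 17.625 + 0.25P_{Quill}.
Similarly P_{Quill} = 23.625 + 0.25P_{Folio}.
Solving the two reaction functions simultaneously: (1 − (0.25)(0.25))P_{Folio} = 17.625 + 0.25·23.625, so 0.9375P_{Folio} = 753/32 and P_{Folio} = 25.1.
Then P_{Quill} = 23.625 + 0.25·25.1 = 29.9.
q_{Folio} = 125 − 4·25.1 + 2·29.9 = 84.4.
Profit = (25.1 − 4)·84.4 = 1780.84.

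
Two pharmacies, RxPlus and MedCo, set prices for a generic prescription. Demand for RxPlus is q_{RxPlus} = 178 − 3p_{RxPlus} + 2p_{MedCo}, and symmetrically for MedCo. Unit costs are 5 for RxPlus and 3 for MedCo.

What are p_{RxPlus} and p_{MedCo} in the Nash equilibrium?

RxPlus's profit: π = (p_{RxPlus} − 5)(178 − 3p_{RxPlus} + 2p_{MedCo}).
∂π/∂p_{RxPlus} = 193 − 6p_{RxPlus} + 2p_{MedCo} = 0 ⇒ p_{RxPlus} = 193/6 + (1/3)p_{MedCo}.
Similarly p_{MedCo} = 187/6 + (1/3)p_{RxPlus}.
Solving the two reaction functions simultaneously: (1 − (1/3)(1/3))p_{RxPlus} = 193/6 + (1/3)·(187/6), so (8/9)p_{RxPlus} = 383/9 and p_{RxPlus} = 47.875.
Then p_{MedCo} = 187/6 + (1/3)·47.875 = 47.125.

47.875, 47.125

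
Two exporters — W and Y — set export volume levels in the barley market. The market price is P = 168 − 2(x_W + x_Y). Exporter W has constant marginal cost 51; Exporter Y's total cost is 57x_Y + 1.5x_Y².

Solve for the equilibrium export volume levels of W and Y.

Exporter W's profit: π = x_W(168 − 2(x_W + x_Y)) − 51x_W.
∂π/∂x_W = 117 − 4x_W − 2x_Y = 0, so x_W = 29.25 − 0.5x_Y.
For Y: ∂π/∂x_Y = 111 − 7x_Y − 2x_W = 0 ⇒ x_Y = 111/7 − (2/7)x_W.
Plugging x_Y into W's best response: x_W = 29.25 − 0.5(111/7 − (2/7)x_W) ⇒ (6/7)x_W = 597/28, so x_W = 24.875.
Then x_Y = 111/7 − (2/7)·24.875 = 8.75.

24.875, 8.75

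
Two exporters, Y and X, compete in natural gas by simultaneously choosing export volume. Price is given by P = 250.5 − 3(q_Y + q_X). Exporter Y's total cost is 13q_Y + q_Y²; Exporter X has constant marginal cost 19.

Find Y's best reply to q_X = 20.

Exporter Y's profit: π = q_Y(250.5 − 3(q_Y + q_X)) − 13q_Y − q_Y².
∂π/∂q_Y = 237.5 − 8q_Y − 3q_X = 0, so q_Y = 29.6875 − 0.375q_X.
At q_X = 20: q_Y = 29.6875 − 0.375·20 = 22.1875.

22.1875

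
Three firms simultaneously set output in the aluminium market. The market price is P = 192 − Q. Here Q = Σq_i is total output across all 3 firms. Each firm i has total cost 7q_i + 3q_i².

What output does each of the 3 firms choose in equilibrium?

18.5

A representative firm's profit is π_i = q_i(192 − Q) − 7q_i − 3q_i², with Q = q_i + Σ_{j≠i} q_j.
First-order condition: 185 − 8q_i − Σ_{j≠i} q_j = 0.
With identical firms, set every q_j = q: then 185 − 8q − 2q = 0, i.e. q = 185/10 = 18.5.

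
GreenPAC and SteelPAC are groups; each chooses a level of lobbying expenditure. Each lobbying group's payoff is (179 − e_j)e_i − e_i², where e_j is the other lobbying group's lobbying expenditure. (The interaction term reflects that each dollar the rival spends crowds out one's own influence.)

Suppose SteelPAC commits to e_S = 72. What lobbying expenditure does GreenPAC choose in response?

53.5

GreenPAC's payoff is (179 − e_S)e_G − e_G².
∂π/∂e_G = 179 − e_S − 2e_G = 0, so e_G = 89.5 − 0.5e_S.
At e_S = 72: e_G = 89.5 − 0.5·72 = 53.5.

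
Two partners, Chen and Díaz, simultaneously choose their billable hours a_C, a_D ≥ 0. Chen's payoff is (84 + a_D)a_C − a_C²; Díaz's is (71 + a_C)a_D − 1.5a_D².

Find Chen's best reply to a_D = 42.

63

Expanding Chen's payoff: 84a_C + a_Da_C − a_C².
∂π/∂a_C = 84 + a_D − 2a_C = 0, so a_C = 42 + 0.5a_D.
At a_D = 42: a_C = 42 + 0.5·42 = 63.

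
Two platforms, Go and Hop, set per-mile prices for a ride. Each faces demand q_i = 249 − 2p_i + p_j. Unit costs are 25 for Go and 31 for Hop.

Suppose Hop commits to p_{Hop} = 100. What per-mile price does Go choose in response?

99.75

Go's profit: π = (p_{Go} − 25)(249 − 2p_{Go} + p_{Hop}).
∂π/∂p_{Go} = 299 − 4p_{Go} + p_{Hop} = 0 ⇒ p_{Go} = 74.75 + 0.25p_{Hop}.
At p_{Hop} = 100: p_{Go} = 74.75 + 0.25·100 = 99.75.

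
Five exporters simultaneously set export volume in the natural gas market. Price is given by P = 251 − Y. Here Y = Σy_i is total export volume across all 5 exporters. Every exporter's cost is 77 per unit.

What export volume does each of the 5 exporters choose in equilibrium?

A representative exporter's profit is π_i = y_i(251 − Y) − 77y_i, with Y = y_i + Σ_{j≠i} y_j.
First-order condition: 174 − 2y_i − Σ_{j≠i} y_j = 0.
Imposing symmetry (y_j = y for all j) turns Σ_{j≠i} y_j into 4y, so 174 = 6y and y = 29.

29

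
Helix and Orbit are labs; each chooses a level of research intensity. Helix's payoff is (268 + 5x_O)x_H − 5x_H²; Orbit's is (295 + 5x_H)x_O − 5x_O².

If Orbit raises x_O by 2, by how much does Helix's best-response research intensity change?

Expanding Helix's payoff: 268x_H + 5x_Ox_H − 5x_H².
∂π/∂x_H = 268 + 5x_O − 10x_H = 0, so x_H = 26.8 + 0.5x_O.
The reaction-function slope is 0.5, so a 2-unit rise in x_O moves x_H by 0.5 × 2 = 1. Helix's best response rises — the actions are strategic complements.

1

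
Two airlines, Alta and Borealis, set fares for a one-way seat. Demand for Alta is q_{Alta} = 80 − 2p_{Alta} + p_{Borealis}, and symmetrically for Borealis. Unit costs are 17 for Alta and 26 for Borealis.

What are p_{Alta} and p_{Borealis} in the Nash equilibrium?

Alta's profit: π = (p_{Alta} − 17)(80 − 2p_{Alta} + p_{Borealis}).
∂π/∂p_{Alta} = 114 − 4p_{Alta} + p_{Borealis} = 0 ⇒ p_{Alta} = 28.5 + 0.25p_{Borealis}.
Similarly p_{Borealis} = 33 + 0.25p_{Alta}.
Plugging p_{Borealis} into Alta's best response: p_{Alta} = 28.5 + 0.25(33 + 0.25p_{Alta}) ⇒ 0.9375p_{Alta} = 36.75, so p_{Alta} = 39.2.
Then p_{Borealis} = 33 + 0.25·39.2 = 42.8.

39.2, 42.8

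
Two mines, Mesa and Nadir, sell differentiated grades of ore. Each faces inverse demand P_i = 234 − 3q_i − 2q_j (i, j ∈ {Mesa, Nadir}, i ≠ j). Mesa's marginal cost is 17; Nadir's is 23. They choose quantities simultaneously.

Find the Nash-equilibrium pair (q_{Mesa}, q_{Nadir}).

Mine Mesa's profit: π = q_{Mesa}(234 − 3q_{Mesa} − 2q_{Nadir}) − 17q_{Mesa}.
∂π/∂q_{Mesa} = 217 − 6q_{Mesa} − 2q_{Nadir} = 0 ⇒ q_{Mesa} = 217/6 − (1/3)q_{Nadir}.
Similarly q_{Nadir} = 211/6 − (1/3)q_{Mesa}.
Plugging q_{Nadir} into Mesa's best response: q_{Mesa} = 217/6 − (1/3)(211/6 − (1/3)q_{Mesa}) ⇒ (8/9)q_{Mesa} = 220/9, so q_{Mesa} = 27.5.
Then q_{Nadir} = 211/6 − (1/3)·27.5 = 26.

27.5, 26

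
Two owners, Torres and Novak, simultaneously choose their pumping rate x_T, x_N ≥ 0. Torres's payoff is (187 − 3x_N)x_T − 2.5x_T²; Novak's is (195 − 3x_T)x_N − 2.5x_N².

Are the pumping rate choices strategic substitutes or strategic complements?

strategic substitutes

Expanding Torres's payoff: 187x_T − 3x_Nx_T − 2.5x_T².
∂π/∂x_T = 187 − 3x_N − 5x_T = 0, so x_T = 37.4 − 0.6x_N.
The best-response slope dx_T/dx_N = −0.6 < 0: the reaction function is downward-sloping, so the choices are strategic substitutes.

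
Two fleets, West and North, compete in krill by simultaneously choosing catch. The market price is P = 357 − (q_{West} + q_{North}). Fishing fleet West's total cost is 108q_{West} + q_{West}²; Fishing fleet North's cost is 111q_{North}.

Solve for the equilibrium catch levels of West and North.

36, 105

Fishing fleet West's profit: π = q_{West}(357 − (q_{West} + q_{North})) − 108q_{West} − q_{West}².
∂π/∂q_{West} = 249 − 4q_{West} − q_{North} = 0, so q_{West} = 62.25 − 0.25q_{North}.
For North: ∂π/∂q_{North} = 246 − 2q_{North} − q_{West} = 0 ⇒ q_{North} = 123 − 0.5q_{West}.
Substituting the second reaction function into the first: q_{West} = 62.25 − 0.25(123 − 0.5q_{West}), which gives 0.875q_{West} = 31.5 ⇒ q_{West} = 36.
Then q_{North} = 123 − 0.5·36 = 105.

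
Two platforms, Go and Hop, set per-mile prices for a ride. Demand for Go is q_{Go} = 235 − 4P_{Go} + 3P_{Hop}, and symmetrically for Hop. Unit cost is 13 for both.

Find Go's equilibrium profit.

7885.44

Go's profit: π = (P_{Go} − 13)(235 − 4P_{Go} + 3P_{Hop}).
∂π/∂P_{Go} = 287 − 8P_{Go} + 3P_{Hop} = 0 ⇒ P_{Go} = 35.875 + 0.375P_{Hop}.
The game is symmetric, so in equilibrium P_{Hop} = P_{Go}: the reaction function gives 0.625P_{Go} = 35.875, hence P_{Go} = 57.4.
q_{Go} = 235 − 4·57.4 + 3·57.4 = 177.6.
Profit = (57.4 − 13)·177.6 = 7885.44.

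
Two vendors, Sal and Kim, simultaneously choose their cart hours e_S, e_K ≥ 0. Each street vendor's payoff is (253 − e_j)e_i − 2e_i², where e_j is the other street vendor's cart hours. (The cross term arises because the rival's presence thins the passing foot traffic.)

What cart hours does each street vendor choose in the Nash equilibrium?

Sal's payoff is (253 − e_K)e_S − 2e_S².
∂π/∂e_S = 253 − e_K − 4e_S = 0, so e_S = 63.25 − 0.25e_K.
The game is symmetric, so in equilibrium e_K = e_S: the reaction function gives 1.25e_S = 63.25, hence e_S = 50.6.

50.6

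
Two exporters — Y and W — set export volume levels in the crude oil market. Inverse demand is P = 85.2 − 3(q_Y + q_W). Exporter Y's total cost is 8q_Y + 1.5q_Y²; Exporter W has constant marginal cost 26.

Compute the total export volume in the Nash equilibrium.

Exporter Y's profit: π = q_Y(85.2 − 3(q_Y + q_W)) − 8q_Y − 1.5q_Y².
∂π/∂q_Y = 77.2 − 9q_Y − 3q_W = 0, so q_Y = 386/45 − (1/3)q_W.
For W: ∂π/∂q_W = 59.2 − 6q_W − 3q_Y = 0 ⇒ q_W = 148/15 − 0.5q_Y.
Substituting the second reaction function into the first: q_Y = 386/45 − (1/3)(148/15 − 0.5q_Y), which gives (5/6)q_Y = 238/45 ⇒ q_Y = 476/75.
Then q_W = 148/15 − 0.5·(476/75) = 502/75.
Total export volume: 476/75 + 502/75 = 13.04.

13.04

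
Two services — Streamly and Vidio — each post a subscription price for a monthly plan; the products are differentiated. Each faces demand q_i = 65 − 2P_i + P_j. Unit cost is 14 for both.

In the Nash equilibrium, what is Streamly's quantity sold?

34

Streamly's profit: π = (P_{Streamly} − 14)(65 − 2P_{Streamly} + P_{Vidio}).
∂π/∂P_{Streamly} = 93 − 4P_{Streamly} + P_{Vidio} = 0 ⇒ P_{Streamly} = 23.25 + 0.25P_{Vidio}.
By symmetry P_{Vidio} = P_{Streamly}; substituting into the reaction function, 0.75P_{Streamly} = 23.25 and P_{Streamly} = 31.
q_{Streamly} = 65 − 2·31 + 31 = 34.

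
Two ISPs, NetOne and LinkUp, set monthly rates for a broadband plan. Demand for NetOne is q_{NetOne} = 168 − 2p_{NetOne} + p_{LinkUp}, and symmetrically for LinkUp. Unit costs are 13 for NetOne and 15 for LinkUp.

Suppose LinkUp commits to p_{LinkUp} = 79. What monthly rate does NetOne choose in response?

68.25

NetOne's profit: π = (p_{NetOne} − 13)(168 − 2p_{NetOne} + p_{LinkUp}).
∂π/∂p_{NetOne} = 194 − 4p_{NetOne} + p_{LinkUp} = 0 ⇒ p_{NetOne} = 48.5 + 0.25p_{LinkUp}.
At p_{LinkUp} = 79: p_{NetOne} = 48.5 + 0.25·79 = 68.25.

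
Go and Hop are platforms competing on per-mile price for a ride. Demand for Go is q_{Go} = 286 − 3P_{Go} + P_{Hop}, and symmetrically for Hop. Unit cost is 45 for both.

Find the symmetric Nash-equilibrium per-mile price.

84.2

Go's profit: π = (P_{Go} − 45)(286 − 3P_{Go} + P_{Hop}).
∂π/∂P_{Go} = 421 − 6P_{Go} + P_{Hop} = 0 ⇒ P_{Go} = 421/6 + (1/6)P_{Hop}.
By symmetry P_{Hop} = P_{Go}; substituting into the reaction function, (5/6)P_{Go} = 421/6 and P_{Go} = 84.2.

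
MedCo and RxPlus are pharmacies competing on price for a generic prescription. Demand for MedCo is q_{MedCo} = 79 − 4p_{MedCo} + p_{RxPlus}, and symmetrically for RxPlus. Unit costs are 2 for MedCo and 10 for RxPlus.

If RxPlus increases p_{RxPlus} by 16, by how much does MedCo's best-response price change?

MedCo's profit: π = (p_{MedCo} − 2)(79 − 4p_{MedCo} + p_{RxPlus}).
∂π/∂p_{MedCo} = 87 − 8p_{MedCo} + p_{RxPlus} = 0 ⇒ p_{MedCo} = 10.875 + 0.125p_{RxPlus}.
The reaction-function slope is 0.125, so a 16-unit rise in p_{RxPlus} moves p_{MedCo} by 0.125 × 16 = 2. MedCo's best response rises — the actions are strategic complements.

2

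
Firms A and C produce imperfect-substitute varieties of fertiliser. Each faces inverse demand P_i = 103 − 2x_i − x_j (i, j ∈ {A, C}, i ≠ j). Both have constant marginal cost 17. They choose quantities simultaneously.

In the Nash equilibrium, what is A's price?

Firm A's profit: π = x_A(103 − 2x_A − x_C) − 17x_A.
∂π/∂x_A = 86 − 4x_A − x_C = 0 ⇒ x_A = 21.5 − 0.25x_C.
Setting x_A = x_C in the reaction function: x_A = 21.5 − 0.25x_A, so x_A = 21.5 / 1.25 = 17.2.
P_A = 103 − 2·17.2 − 17.2 = 51.4.

51.4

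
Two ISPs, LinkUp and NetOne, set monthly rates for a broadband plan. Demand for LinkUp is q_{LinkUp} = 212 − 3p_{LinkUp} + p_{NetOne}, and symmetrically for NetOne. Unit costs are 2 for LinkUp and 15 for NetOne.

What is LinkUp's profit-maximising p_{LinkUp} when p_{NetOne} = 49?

LinkUp's profit: π = (p_{LinkUp} − 2)(212 − 3p_{LinkUp} + p_{NetOne}).
∂π/∂p_{LinkUp} = 218 − 6p_{LinkUp} + p_{NetOne} = 0 ⇒ p_{LinkUp} = 109/3 + (1/6)p_{NetOne}.
At p_{NetOne} = 49: p_{LinkUp} = 109/3 + (1/6)·49 = 44.5.

44.5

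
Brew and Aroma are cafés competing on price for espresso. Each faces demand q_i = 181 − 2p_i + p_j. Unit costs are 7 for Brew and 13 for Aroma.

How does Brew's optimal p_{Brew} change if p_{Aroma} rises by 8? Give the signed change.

Brew's profit: π = (p_{Brew} − 7)(181 − 2p_{Brew} + p_{Aroma}).
∂π/∂p_{Brew} = 195 − 4p_{Brew} + p_{Aroma} = 0 ⇒ p_{Brew} = 48.75 + 0.25p_{Aroma}.
The reaction-function slope is 0.25, so an 8-unit rise in p_{Aroma} moves p_{Brew} by 0.25 × 8 = 2. Brew's best response rises — the actions are strategic complements.

2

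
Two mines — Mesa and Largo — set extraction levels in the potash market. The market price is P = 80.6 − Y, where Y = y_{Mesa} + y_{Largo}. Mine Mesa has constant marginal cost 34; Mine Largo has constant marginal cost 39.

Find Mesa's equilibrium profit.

295.84

Mine Mesa's profit: π = y_{Mesa}(80.6 − (y_{Mesa} + y_{Largo})) − 34y_{Mesa}.
∂π/∂y_{Mesa} = 46.6 − 2y_{Mesa} − y_{Largo} = 0, so y_{Mesa} = 23.3 − 0.5y_{Largo}.
By the same steps for Largo: y_{Largo} = 20.8 − 0.5y_{Mesa}.
Plugging y_{Largo} into Mesa's best response: y_{Mesa} = 23.3 − 0.5(20.8 − 0.5y_{Mesa}) ⇒ 0.75y_{Mesa} = 12.9, so y_{Mesa} = 17.2.
Then y_{Largo} = 20.8 − 0.5·17.2 = 12.2.
Price P = 80.6 − 29.4 = 51.2.
Mesa's profit: (51.2 − 34)·17.2 = 295.84.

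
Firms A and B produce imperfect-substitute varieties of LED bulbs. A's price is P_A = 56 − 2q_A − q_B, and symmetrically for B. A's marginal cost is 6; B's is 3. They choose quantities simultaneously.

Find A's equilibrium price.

Firm A's profit: π = q_A(56 − 2q_A − q_B) − 6q_A.
∂π/∂q_A = 50 − 4q_A − q_B = 0 ⇒ q_A = 12.5 − 0.25q_B.
Similarly q_B = 13.25 − 0.25q_A.
Solving the two reaction functions simultaneously: (1 − (−0.25)(−0.25))q_A = 12.5 − 0.25·13.25, so 0.9375q_A = 9.1875 and q_A = 9.8.
Then q_B = 13.25 − 0.25·9.8 = 10.8.
P_A = 56 − 2·9.8 − 10.8 = 25.6.

25.6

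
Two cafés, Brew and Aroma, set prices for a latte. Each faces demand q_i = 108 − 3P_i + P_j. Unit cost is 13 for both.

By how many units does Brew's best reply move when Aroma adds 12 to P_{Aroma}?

Brew's profit: π = (P_{Brew} − 13)(108 − 3P_{Brew} + P_{Aroma}).
∂π/∂P_{Brew} = 147 − 6P_{Brew} + P_{Aroma} = 0 ⇒ P_{Brew} = 24.5 + (1/6)P_{Aroma}.
The reaction-function slope is 1/6, so a 12-unit rise in P_{Aroma} moves P_{Brew} by 1/6 × 12 = 2. Brew's best response rises — the actions are strategic complements.

2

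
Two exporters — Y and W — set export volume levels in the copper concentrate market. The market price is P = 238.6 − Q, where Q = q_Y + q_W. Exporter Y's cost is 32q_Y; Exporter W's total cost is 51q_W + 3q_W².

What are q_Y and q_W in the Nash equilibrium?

97.68, 11.24

Exporter Y's profit: π = q_Y(238.6 − (q_Y + q_W)) − 32q_Y.
∂π/∂q_Y = 206.6 − 2q_Y − q_W = 0, so q_Y = 103.3 − 0.5q_W.
For W: ∂π/∂q_W = 187.6 − 8q_W − q_Y = 0 ⇒ q_W = 23.45 − 0.125q_Y.
Plugging q_W into Y's best response: q_Y = 103.3 − 0.5(23.45 − 0.125q_Y) ⇒ 0.9375q_Y = 91.575, so q_Y = 97.68.
Then q_W = 23.45 − 0.125·97.68 = 11.24.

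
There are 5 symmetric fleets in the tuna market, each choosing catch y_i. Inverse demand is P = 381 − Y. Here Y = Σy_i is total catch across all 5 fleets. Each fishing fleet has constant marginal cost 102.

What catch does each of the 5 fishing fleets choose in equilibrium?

46.5

A representative fishing fleet's profit is π_i = y_i(381 − Y) − 102y_i, with Y = y_i + Σ_{j≠i} y_j.
First-order condition: 279 − 2y_i − Σ_{j≠i} y_j = 0.
With identical fishing fleets, set every y_j = y: then 279 − 2y − 4y = 0, i.e. y = 279/6 = 46.5.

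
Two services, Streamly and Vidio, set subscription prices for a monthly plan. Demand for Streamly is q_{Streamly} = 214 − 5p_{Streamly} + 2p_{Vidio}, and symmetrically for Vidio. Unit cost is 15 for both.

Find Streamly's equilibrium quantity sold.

Streamly's profit: π = (p_{Streamly} − 15)(214 − 5p_{Streamly} + 2p_{Vidio}).
∂π/∂p_{Streamly} = 289 − 10p_{Streamly} + 2p_{Vidio} = 0 ⇒ p_{Streamly} = 28.9 + 0.2p_{Vidio}.
Setting p_{Streamly} = p_{Vidio} in the reaction function: p_{Streamly} = 28.9 + 0.2p_{Streamly}, so p_{Streamly} = 28.9 / 0.8 = 36.125.
q_{Streamly} = 214 − 5·36.125 + 2·36.125 = 105.625.

105.625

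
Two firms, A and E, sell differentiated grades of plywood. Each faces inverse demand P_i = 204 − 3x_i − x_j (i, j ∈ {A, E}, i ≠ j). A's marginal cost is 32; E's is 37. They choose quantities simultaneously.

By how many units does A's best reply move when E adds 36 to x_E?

-6

Firm A's profit: π = x_A(204 − 3x_A − x_E) − 32x_A.
∂π/∂x_A = 172 − 6x_A − x_E = 0 ⇒ x_A = 86/3 − (1/6)x_E.
The reaction-function slope is −1/6, so a 36-unit rise in x_E moves x_A by −1/6 × 36 = −6. A's best response falls — the actions are strategic substitutes.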